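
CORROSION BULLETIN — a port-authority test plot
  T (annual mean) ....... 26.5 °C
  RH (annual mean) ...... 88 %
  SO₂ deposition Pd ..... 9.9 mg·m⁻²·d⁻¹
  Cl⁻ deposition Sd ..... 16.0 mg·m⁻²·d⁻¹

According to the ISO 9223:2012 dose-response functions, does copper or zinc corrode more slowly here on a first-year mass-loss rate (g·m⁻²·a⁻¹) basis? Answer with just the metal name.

copper: f(T) = -0.080·(T−10) [T>10 °C] = -1.3200
  SO₂ term: 0.0053·9.9^0.26·exp(0.059·88-1.3200) = 0.4621
  Sd branch = 0.01025·Sd^0.27·e^(0.036·RH+0.049·T) = 1.886 μm/a
  sum: 0.4621 + 1.886 → r_corr = 2.348 μm/a
  mass loss = 2.348 μm/a × 8.96 g/cm³ = 21.04 g·m⁻²·a⁻¹
zinc: T>10 °C ⇒ hinge -0.071·(26.5−10) = -1.1715
  Pd branch = 0.0129·Pd^0.44·e^(0.046·RH+f) = 0.6279 μm/a
  Sd branch = 0.0175·Sd^0.57·e^(0.008·RH+0.085·T) = 1.634 μm/a
  sum: 0.6279 + 1.634 → r_corr = 2.262 μm/a
  mass loss = 2.262 μm/a × 7.14 g/cm³ = 16.15 g·m⁻²·a⁻¹
Ordering by g·m⁻²·a⁻¹: copper (21) > zinc (16.2)

zinc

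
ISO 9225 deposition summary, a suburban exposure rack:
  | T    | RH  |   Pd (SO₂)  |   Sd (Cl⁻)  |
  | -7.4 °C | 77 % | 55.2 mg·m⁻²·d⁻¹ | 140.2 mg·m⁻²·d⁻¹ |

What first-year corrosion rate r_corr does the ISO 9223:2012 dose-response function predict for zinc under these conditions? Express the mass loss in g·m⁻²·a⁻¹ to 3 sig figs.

r_corr = 11.7 g·m⁻²·a⁻¹

zinc: f(T) = +0.038·(T−10) [T≤10 °C] = -0.6612
  SO₂ term: 0.0129·55.2^0.44·exp(0.046·77-0.6612) = 1.343
  Sd branch = 0.0175·Sd^0.57·e^(0.008·RH+0.085·T) = 0.2891 μm/a
  r_corr = 1.343 + 0.2891 = 1.632 μm/a
Convert to mass loss: 1.632 μm/a × 7.14 g/cm³ = 11.65 g·m⁻²·a⁻¹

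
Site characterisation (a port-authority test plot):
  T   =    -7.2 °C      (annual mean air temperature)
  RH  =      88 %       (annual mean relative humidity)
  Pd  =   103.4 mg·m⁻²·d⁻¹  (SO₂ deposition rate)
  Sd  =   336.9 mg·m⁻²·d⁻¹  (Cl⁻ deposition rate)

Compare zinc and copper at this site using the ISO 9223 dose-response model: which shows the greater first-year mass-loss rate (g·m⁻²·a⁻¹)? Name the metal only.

zinc: T≤10 °C ⇒ hinge +0.038·(-7.2−10) = -0.6536
  SO₂ term: 0.0129·103.4^0.44·exp(0.046·88-0.6536) = 2.959
  Sd branch = 0.0175·Sd^0.57·e^(0.008·RH+0.085·T) = 0.5293 μm/a
  r_corr = 2.959 + 0.5293 = 3.488 μm/a
  mass loss = 3.488 μm/a × 7.14 g/cm³ = 24.91 g·m⁻²·a⁻¹
copper: temperature factor f = +0.126·(-17.2) = -2.1672
  SO₂ term: 0.0053·103.4^0.26·exp(0.059·88-2.1672) = 0.3645
  Cl⁻ term: 0.01025·336.9^0.27·exp(0.036·88+0.049·-7.2) = 0.8237
  sum: 0.3645 + 0.8237 → r_corr = 1.188 μm/a
  mass loss = 1.188 μm/a × 8.96 g/cm³ = 10.65 g·m⁻²·a⁻¹
Ordering by g·m⁻²·a⁻¹: zinc (24.9) > copper (10.6)

zinc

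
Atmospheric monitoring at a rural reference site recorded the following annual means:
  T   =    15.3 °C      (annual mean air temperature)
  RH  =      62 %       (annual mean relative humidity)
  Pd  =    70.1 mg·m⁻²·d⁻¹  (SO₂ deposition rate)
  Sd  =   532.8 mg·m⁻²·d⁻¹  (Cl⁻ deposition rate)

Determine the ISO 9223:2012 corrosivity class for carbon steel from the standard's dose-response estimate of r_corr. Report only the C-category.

carbon steel: f(T) = -0.054·(T−10) [T>10 °C] = -0.2862
  sulphur-dioxide contribution → 41.88 μm/a
  chloride contribution → 71.36 μm/a
  ⇒ r_corr(carbon steel) = 113.2 μm/a
113 μm/a falls in (80, 200] for carbon steel → category C5

C5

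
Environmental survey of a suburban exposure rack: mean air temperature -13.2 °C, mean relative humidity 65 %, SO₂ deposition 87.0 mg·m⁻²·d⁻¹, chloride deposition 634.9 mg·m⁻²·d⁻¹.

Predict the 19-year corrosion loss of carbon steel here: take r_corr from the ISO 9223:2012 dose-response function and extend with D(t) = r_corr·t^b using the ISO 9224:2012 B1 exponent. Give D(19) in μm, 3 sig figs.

carbon steel: T≤10 °C ⇒ hinge +0.150·(-13.2−10) = -3.4800
  Pd branch = 1.77·Pd^0.52·e^(0.02·RH+f) = 2.041 μm/a
  Cl⁻ term: 0.102·634.9^0.62·exp(0.033·65+0.04·-13.2) = 28.09
  r_corr = 2.041 + 28.09 = 30.13 μm/a
ISO 9224: D(t) = r_corr · t^b with b = 0.523 (carbon steel, B1)
  D(19) = 30.13 × 19^0.523 = 30.13 × 4.664 = 140.5 μm

D(19) = 141 μm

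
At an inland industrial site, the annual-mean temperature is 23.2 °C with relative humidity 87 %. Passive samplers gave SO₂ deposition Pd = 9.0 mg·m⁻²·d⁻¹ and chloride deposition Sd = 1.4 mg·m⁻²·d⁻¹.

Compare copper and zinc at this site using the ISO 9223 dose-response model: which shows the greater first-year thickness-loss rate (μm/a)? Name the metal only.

copper: T>10 °C ⇒ hinge -0.080·(23.2−10) = -1.0560
  sulphur-dioxide contribution → 0.5533 μm/a
  chloride contribution → 0.8019 μm/a
  ⇒ r_corr(copper) = 1.355 μm/a
zinc: T>10 °C ⇒ hinge -0.071·(23.2−10) = -0.9372
  sulphur-dioxide contribution → 0.7269 μm/a
  chloride contribution → 0.3055 μm/a
  ⇒ r_corr(zinc) = 1.032 μm/a
Ordering by μm/a: copper (1.36) > zinc (1.03)

copper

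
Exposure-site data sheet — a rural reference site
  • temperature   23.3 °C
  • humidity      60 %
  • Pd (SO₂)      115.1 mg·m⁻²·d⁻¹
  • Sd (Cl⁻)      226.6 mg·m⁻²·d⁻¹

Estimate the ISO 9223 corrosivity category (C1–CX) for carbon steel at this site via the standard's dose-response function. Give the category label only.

carbon steel: f(T) = -0.054·(T−10) [T>10 °C] = -0.7182
  Pd branch = 1.77·Pd^0.52·e^(0.02·RH+f) = 33.8 μm/a
  Sd branch = 0.102·Sd^0.62·e^(0.033·RH+0.04·T) = 54.14 μm/a
  r_corr = 33.8 + 54.14 = 87.95 μm/a
87.9 μm/a falls in (80, 200] for carbon steel → category C5

C5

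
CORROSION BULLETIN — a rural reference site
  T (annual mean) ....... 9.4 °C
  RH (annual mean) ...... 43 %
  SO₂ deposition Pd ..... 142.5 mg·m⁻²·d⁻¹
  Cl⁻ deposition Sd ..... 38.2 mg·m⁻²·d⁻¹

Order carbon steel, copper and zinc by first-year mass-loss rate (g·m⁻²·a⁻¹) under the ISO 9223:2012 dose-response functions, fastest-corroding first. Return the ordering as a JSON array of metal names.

["carbon steel", "zinc", "copper"]

carbon steel: temperature factor f = +0.150·(-0.6) = -0.0900
  Pd branch = 1.77·Pd^0.52·e^(0.02·RH+f) = 50.39 μm/a
  Sd branch = 0.102·Sd^0.62·e^(0.033·RH+0.04·T) = 5.875 μm/a
  r_corr = 50.39 + 5.875 = 56.27 μm/a
  mass loss = 56.27 μm/a × 7.85 g/cm³ = 441.7 g·m⁻²·a⁻¹
copper: f(T) = +0.126·(T−10) [T≤10 °C] = -0.0756
  SO₂ term: 0.0053·142.5^0.26·exp(0.059·43-0.0756) = 0.2255
  Cl⁻ term: 0.01025·38.2^0.27·exp(0.036·43+0.049·9.4) = 0.2043
  r_corr = 0.2255 + 0.2043 = 0.4298 μm/a
  mass loss = 0.4298 μm/a × 8.96 g/cm³ = 3.851 g·m⁻²·a⁻¹
zinc: f(T) = +0.038·(T−10) [T≤10 °C] = -0.0228
  Pd branch = 0.0129·Pd^0.44·e^(0.046·RH+f) = 0.808 μm/a
  Cl⁻ term: 0.0175·38.2^0.57·exp(0.008·43+0.085·9.4) = 0.4377
  r_corr = 0.808 + 0.4377 = 1.246 μm/a
  mass loss = 1.246 μm/a × 7.14 g/cm³ = 8.894 g·m⁻²·a⁻¹
Ordering by g·m⁻²·a⁻¹: carbon steel (442) > zinc (8.89) > copper (3.85)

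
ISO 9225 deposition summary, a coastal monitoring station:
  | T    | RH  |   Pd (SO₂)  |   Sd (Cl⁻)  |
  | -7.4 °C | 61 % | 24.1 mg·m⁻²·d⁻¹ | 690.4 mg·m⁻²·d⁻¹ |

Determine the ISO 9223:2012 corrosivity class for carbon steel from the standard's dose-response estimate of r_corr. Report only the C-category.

carbon steel: f(T) = +0.150·(T−10) [T≤10 °C] = -2.6100
  Pd branch = 1.77·Pd^0.52·e^(0.02·RH+f) = 2.306 μm/a
  Sd branch = 0.102·Sd^0.62·e^(0.033·RH+0.04·T) = 32.7 μm/a
  sum: 2.306 + 32.7 → r_corr = 35 μm/a
Category bounds: 25…50 μm/a bracket r_corr ⇒ C3

C3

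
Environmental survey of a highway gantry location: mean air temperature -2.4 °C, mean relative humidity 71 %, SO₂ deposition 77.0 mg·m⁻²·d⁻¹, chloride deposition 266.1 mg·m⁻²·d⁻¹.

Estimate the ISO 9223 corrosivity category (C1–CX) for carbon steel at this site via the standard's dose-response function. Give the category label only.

carbon steel: T≤10 °C ⇒ hinge +0.150·(-2.4−10) = -1.8600
  SO₂ term: 1.77·77.0^0.52·exp(0.02·71-1.8600) = 10.91
  Sd branch = 0.102·Sd^0.62·e^(0.033·RH+0.04·T) = 30.76 μm/a
  r_corr = 10.91 + 30.76 = 41.67 μm/a
ISO 9223 Table 2 (carbon steel): 25 < 41.7 ≤ 50 μm/a ⇒ C3

C3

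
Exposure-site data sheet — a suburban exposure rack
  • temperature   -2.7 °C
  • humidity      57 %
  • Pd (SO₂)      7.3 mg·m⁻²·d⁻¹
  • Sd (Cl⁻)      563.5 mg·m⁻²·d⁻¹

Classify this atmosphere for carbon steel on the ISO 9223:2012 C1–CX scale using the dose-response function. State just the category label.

carbon steel: T≤10 °C ⇒ hinge +0.150·(-2.7−10) = -1.9050
  Pd branch = 1.77·Pd^0.52·e^(0.02·RH+f) = 2.316 μm/a
  Sd branch = 0.102·Sd^0.62·e^(0.033·RH+0.04·T) = 30.49 μm/a
  sum: 2.316 + 30.49 → r_corr = 32.81 μm/a
ISO 9223 Table 2 (carbon steel): 25 < 32.8 ≤ 50 μm/a ⇒ C3

C3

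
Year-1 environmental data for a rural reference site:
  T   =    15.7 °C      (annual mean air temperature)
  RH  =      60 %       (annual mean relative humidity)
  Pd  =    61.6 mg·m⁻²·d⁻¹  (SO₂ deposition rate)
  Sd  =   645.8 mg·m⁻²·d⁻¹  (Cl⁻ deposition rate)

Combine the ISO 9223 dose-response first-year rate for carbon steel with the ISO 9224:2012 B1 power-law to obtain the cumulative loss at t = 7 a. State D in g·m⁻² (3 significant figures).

carbon steel: T>10 °C ⇒ hinge -0.054·(15.7−10) = -0.3078
  SO₂ term: 1.77·61.6^0.52·exp(0.02·60-0.3078) = 36.82
  Sd branch = 0.102·Sd^0.62·e^(0.033·RH+0.04·T) = 76.47 μm/a
  r_corr = 36.82 + 76.47 = 113.3 μm/a
Power-law: D(7) = r_corr · 7^0.523
  D(7) = 113.3 × 7^0.523 = 113.3 × 2.767 = 313.4 μm
  Mass loss = 313.4 μm × 7.85 g/cm³ = 2461 g·m⁻²

D(7) = 2.46e+03 g·m⁻²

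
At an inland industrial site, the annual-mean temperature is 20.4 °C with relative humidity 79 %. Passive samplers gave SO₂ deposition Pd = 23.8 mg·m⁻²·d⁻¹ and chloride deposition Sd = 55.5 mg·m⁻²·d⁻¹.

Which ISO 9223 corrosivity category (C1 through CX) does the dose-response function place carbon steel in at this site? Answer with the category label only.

C4

carbon steel: T>10 °C ⇒ hinge -0.054·(20.4−10) = -0.5616
  Pd branch = 1.77·Pd^0.52·e^(0.02·RH+f) = 25.47 μm/a
  Cl⁻ term: 0.102·55.5^0.62·exp(0.033·79+0.04·20.4) = 37.73
  r_corr = 25.47 + 37.73 = 63.2 μm/a
ISO 9223 Table 2 (carbon steel): 50 < 63.2 ≤ 80 μm/a ⇒ C4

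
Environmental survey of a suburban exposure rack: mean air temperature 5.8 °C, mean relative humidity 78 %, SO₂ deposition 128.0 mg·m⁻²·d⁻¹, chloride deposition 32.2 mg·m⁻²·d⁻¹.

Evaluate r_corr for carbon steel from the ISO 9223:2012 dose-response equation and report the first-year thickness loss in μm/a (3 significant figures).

r_corr = 70.5 μm/a

carbon steel: T≤10 °C ⇒ hinge +0.150·(5.8−10) = -0.6300
  sulphur-dioxide contribution → 55.93 μm/a
  chloride contribution → 14.52 μm/a
  total first-year rate 70.45 μm/a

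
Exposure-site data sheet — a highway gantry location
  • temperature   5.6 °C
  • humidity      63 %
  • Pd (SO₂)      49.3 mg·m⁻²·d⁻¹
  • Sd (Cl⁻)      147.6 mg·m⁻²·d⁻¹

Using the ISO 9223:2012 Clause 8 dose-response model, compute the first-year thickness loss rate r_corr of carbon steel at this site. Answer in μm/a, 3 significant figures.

carbon steel: temperature factor f = +0.150·(-4.4) = -0.6600
  SO₂ term: 1.77·49.3^0.52·exp(0.02·63-0.6600) = 24.48
  Cl⁻ term: 0.102·147.6^0.62·exp(0.033·63+0.04·5.6) = 22.57
  sum: 24.48 + 22.57 → r_corr = 47.06 μm/a

r_corr = 47.1 μm/a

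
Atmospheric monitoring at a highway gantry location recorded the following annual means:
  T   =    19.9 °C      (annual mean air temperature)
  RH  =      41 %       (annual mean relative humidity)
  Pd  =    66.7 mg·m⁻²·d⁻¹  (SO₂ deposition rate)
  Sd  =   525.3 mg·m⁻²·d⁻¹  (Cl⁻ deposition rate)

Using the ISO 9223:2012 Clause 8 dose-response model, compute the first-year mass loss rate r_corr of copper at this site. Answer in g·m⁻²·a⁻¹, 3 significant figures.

copper: T>10 °C ⇒ hinge -0.080·(19.9−10) = -0.7920
  sulphur-dioxide contribution → 0.08038 μm/a
  chloride contribution → 0.6453 μm/a
  ⇒ r_corr(copper) = 0.7256 μm/a
Convert to mass loss: 0.7256 μm/a × 8.96 g/cm³ = 6.502 g·m⁻²·a⁻¹

r_corr = 6.50 g·m⁻²·a⁻¹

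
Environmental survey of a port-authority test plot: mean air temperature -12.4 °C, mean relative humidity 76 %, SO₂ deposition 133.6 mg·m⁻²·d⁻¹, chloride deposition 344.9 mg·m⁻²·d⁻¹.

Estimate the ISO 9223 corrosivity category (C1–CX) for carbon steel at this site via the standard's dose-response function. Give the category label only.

carbon steel: temperature factor f = +0.150·(-22.4) = -3.3600
  Pd branch = 1.77·Pd^0.52·e^(0.02·RH+f) = 3.583 μm/a
  Cl⁻ term: 0.102·344.9^0.62·exp(0.033·76+0.04·-12.4) = 28.56
  r_corr = 3.583 + 28.56 = 32.14 μm/a
32.1 μm/a falls in (25, 50] for carbon steel → category C3

C3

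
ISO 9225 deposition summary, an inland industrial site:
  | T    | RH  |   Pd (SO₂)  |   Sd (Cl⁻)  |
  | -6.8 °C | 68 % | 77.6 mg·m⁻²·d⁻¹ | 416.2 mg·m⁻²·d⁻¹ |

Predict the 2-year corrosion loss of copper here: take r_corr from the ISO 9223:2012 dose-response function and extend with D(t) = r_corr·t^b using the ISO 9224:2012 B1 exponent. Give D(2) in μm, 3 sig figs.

copper: temperature factor f = +0.126·(-16.8) = -2.1168
  Pd branch = 0.0053·Pd^0.26·e^(0.059·RH+f) = 0.1093 μm/a
  Sd branch = 0.01025·Sd^0.27·e^(0.036·RH+0.049·T) = 0.4329 μm/a
  sum: 0.1093 + 0.4329 → r_corr = 0.5422 μm/a
Long-term exponent b (ISO 9224 Table 2, B1) = 0.667
  D(2) = 0.5422 × 2^0.667 = 0.5422 × 1.588 = 0.8609 μm

D(2) = 0.861 μm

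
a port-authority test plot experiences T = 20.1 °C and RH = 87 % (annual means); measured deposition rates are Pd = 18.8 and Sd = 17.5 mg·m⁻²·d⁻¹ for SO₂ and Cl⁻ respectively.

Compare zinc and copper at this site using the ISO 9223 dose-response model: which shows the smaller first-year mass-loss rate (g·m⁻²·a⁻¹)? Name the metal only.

zinc: f(T) = -0.071·(T−10) [T>10 °C] = -0.7171
  Pd branch = 0.0129·Pd^0.44·e^(0.046·RH+f) = 1.253 μm/a
  Cl⁻ term: 0.0175·17.5^0.57·exp(0.008·87+0.085·20.1) = 0.9904
  r_corr = 1.253 + 0.9904 = 2.243 μm/a
  mass loss = 2.243 μm/a × 7.14 g/cm³ = 16.02 g·m⁻²·a⁻¹
copper: f(T) = -0.080·(T−10) [T>10 °C] = -0.8080
  Pd branch = 0.0053·Pd^0.26·e^(0.059·RH+f) = 0.8588 μm/a
  Cl⁻ term: 0.01025·17.5^0.27·exp(0.036·87+0.049·20.1) = 1.362
  sum: 0.8588 + 1.362 → r_corr = 2.221 μm/a
  mass loss = 2.221 μm/a × 8.96 g/cm³ = 19.9 g·m⁻²·a⁻¹
Ordering by g·m⁻²·a⁻¹: copper (19.9) > zinc (16)

zinc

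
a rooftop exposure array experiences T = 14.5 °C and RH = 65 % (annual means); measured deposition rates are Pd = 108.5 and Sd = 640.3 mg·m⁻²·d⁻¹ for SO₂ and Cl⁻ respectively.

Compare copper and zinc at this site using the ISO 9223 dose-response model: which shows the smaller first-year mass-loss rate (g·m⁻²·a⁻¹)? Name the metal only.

copper: f(T) = -0.080·(T−10) [T>10 °C] = -0.3600
  Pd branch = 0.0053·Pd^0.26·e^(0.059·RH+f) = 0.579 μm/a
  Sd branch = 0.01025·Sd^0.27·e^(0.036·RH+0.049·T) = 1.24 μm/a
  sum: 0.579 + 1.24 → r_corr = 1.819 μm/a
  mass loss = 1.819 μm/a × 8.96 g/cm³ = 16.29 g·m⁻²·a⁻¹
zinc: f(T) = -0.071·(T−10) [T>10 °C] = -0.3195
  SO₂ term: 0.0129·108.5^0.44·exp(0.046·65-0.3195) = 1.465
  Cl⁻ term: 0.0175·640.3^0.57·exp(0.008·65+0.085·14.5) = 4.016
  sum: 1.465 + 4.016 → r_corr = 5.481 μm/a
  mass loss = 5.481 μm/a × 7.14 g/cm³ = 39.14 g·m⁻²·a⁻¹
Ordering by g·m⁻²·a⁻¹: zinc (39.1) > copper (16.3)

copper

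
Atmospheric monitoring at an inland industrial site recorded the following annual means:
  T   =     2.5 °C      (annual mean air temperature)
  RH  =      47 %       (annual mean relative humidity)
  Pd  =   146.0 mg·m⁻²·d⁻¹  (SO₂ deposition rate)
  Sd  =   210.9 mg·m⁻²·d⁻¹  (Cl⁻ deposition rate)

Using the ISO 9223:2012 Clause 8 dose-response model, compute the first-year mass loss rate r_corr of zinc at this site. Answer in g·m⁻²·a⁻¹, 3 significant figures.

r_corr = 10.1 g·m⁻²·a⁻¹

zinc: temperature factor f = +0.038·(-7.5) = -0.2850
  sulphur-dioxide contribution → 0.7552 μm/a
  chloride contribution → 0.6658 μm/a
  ⇒ r_corr(zinc) = 1.421 μm/a
Convert to mass loss: 1.421 μm/a × 7.14 g/cm³ = 10.15 g·m⁻²·a⁻¹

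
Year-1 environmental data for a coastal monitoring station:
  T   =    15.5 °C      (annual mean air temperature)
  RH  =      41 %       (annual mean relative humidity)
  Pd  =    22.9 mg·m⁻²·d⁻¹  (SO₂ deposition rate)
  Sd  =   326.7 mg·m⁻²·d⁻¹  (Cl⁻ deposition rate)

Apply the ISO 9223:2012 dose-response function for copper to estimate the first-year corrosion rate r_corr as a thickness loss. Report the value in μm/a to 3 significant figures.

copper: f(T) = -0.080·(T−10) [T>10 °C] = -0.4400
  SO₂ term: 0.0053·22.9^0.26·exp(0.059·41-0.4400) = 0.08656
  Cl⁻ term: 0.01025·326.7^0.27·exp(0.036·41+0.049·15.5) = 0.4575
  sum: 0.08656 + 0.4575 → r_corr = 0.5441 μm/a

r_corr = 0.544 μm/a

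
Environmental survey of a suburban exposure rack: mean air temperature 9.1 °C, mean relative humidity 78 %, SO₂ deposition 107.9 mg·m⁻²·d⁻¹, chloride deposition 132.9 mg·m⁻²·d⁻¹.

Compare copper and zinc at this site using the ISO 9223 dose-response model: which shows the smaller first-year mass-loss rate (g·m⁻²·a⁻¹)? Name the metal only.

copper: temperature factor f = +0.126·(-0.9) = -0.1134
  sulphur-dioxide contribution → 1.593 μm/a
  chloride contribution → 0.9936 μm/a
  ⇒ r_corr(copper) = 2.587 μm/a
  mass loss = 2.587 μm/a × 8.96 g/cm³ = 23.18 g·m⁻²·a⁻¹
zinc: temperature factor f = +0.038·(-0.9) = -0.0342
  sulphur-dioxide contribution → 3.536 μm/a
  chloride contribution → 1.149 μm/a
  ⇒ r_corr(zinc) = 4.685 μm/a
  mass loss = 4.685 μm/a × 7.14 g/cm³ = 33.45 g·m⁻²·a⁻¹
Ordering by g·m⁻²·a⁻¹: zinc (33.5) > copper (23.2)

copper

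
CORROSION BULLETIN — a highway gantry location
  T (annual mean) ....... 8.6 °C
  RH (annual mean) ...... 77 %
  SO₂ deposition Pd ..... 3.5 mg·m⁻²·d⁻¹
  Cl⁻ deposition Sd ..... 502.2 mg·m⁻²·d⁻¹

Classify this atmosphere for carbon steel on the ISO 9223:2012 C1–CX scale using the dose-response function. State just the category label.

carbon steel: f(T) = +0.150·(T−10) [T≤10 °C] = -0.2100
  SO₂ term: 1.77·3.5^0.52·exp(0.02·77-0.2100) = 12.84
  Sd branch = 0.102·Sd^0.62·e^(0.033·RH+0.04·T) = 86.31 μm/a
  r_corr = 12.84 + 86.31 = 99.15 μm/a
Category bounds: 80…200 μm/a bracket r_corr ⇒ C5

C5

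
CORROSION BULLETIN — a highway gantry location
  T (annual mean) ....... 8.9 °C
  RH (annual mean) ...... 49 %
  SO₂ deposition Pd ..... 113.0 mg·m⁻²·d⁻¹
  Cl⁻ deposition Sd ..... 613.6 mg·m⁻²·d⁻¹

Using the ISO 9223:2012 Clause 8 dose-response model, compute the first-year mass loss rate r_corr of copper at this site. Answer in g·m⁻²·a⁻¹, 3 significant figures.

copper: f(T) = +0.126·(T−10) [T≤10 °C] = -0.1386
  SO₂ term: 0.0053·113.0^0.26·exp(0.059·49-0.1386) = 0.2841
  Sd branch = 0.01025·Sd^0.27·e^(0.036·RH+0.049·T) = 0.5235 μm/a
  r_corr = 0.2841 + 0.5235 = 0.8076 μm/a
Convert to mass loss: 0.8076 μm/a × 8.96 g/cm³ = 7.236 g·m⁻²·a⁻¹

r_corr = 7.24 g·m⁻²·a⁻¹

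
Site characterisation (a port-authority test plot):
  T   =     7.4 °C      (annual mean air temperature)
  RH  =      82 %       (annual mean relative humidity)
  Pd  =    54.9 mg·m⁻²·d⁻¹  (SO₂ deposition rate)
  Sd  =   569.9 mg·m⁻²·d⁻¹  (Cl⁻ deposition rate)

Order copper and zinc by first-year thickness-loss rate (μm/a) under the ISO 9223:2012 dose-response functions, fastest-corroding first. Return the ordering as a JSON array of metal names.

copper: T≤10 °C ⇒ hinge +0.126·(7.4−10) = -0.3276
  SO₂ term: 0.0053·54.9^0.26·exp(0.059·82-0.3276) = 1.366
  Cl⁻ term: 0.01025·569.9^0.27·exp(0.036·82+0.049·7.4) = 1.564
  r_corr = 1.366 + 1.564 = 2.93 μm/a
zinc: temperature factor f = +0.038·(-2.6) = -0.0988
  SO₂ term: 0.0129·54.9^0.44·exp(0.046·82-0.0988) = 2.96
  Sd branch = 0.0175·Sd^0.57·e^(0.008·RH+0.085·T) = 2.355 μm/a
  sum: 2.96 + 2.355 → r_corr = 5.314 μm/a
Ordering by μm/a: zinc (5.31) > copper (2.93)

["zinc", "copper"]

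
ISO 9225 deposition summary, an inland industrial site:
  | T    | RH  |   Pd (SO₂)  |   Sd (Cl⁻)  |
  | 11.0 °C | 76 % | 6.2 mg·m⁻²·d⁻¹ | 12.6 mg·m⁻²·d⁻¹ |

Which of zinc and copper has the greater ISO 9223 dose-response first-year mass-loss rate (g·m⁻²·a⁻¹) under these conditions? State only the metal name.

zinc: f(T) = -0.071·(T−10) [T>10 °C] = -0.0710
  Pd branch = 0.0129·Pd^0.44·e^(0.046·RH+f) = 0.8845 μm/a
  Cl⁻ term: 0.0175·12.6^0.57·exp(0.008·76+0.085·11.0) = 0.347
  r_corr = 0.8845 + 0.347 = 1.232 μm/a
  mass loss = 1.232 μm/a × 7.14 g/cm³ = 8.793 g·m⁻²·a⁻¹
copper: temperature factor f = -0.080·(1.0) = -0.0800
  SO₂ term: 0.0053·6.2^0.26·exp(0.059·76-0.0800) = 0.6965
  Cl⁻ term: 0.01025·12.6^0.27·exp(0.036·76+0.049·11.0) = 0.5372
  r_corr = 0.6965 + 0.5372 = 1.234 μm/a
  mass loss = 1.234 μm/a × 8.96 g/cm³ = 11.05 g·m⁻²·a⁻¹
Ordering by g·m⁻²·a⁻¹: copper (11.1) > zinc (8.79)

copper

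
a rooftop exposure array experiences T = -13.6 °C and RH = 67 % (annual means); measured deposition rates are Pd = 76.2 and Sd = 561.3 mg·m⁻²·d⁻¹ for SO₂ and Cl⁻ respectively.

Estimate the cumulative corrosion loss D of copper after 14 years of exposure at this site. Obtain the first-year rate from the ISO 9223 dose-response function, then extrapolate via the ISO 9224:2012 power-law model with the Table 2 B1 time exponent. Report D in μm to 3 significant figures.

D(14) = 2.14 μm

copper: temperature factor f = +0.126·(-23.6) = -2.9736
  sulphur-dioxide contribution → 0.04354 μm/a
  chloride contribution → 0.3244 μm/a
  total first-year rate 0.368 μm/a
ISO 9224: D(t) = r_corr · t^b with b = 0.667 (copper, B1)
  D(14) = 0.368 × 14^0.667 = 0.368 × 5.814 = 2.139 μm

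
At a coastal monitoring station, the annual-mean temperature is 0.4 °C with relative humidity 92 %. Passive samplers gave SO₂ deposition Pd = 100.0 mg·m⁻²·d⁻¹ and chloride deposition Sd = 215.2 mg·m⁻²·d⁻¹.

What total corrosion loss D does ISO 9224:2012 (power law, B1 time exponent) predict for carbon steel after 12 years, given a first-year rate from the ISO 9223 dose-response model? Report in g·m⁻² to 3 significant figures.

carbon steel: temperature factor f = +0.150·(-9.6) = -1.4400
  Pd branch = 1.77·Pd^0.52·e^(0.02·RH+f) = 28.95 μm/a
  Cl⁻ term: 0.102·215.2^0.62·exp(0.033·92+0.04·0.4) = 60.32
  r_corr = 28.95 + 60.32 = 89.27 μm/a
Long-term exponent b (ISO 9224 Table 2, B1) = 0.523
  D(12) = 89.27 × 12^0.523 = 89.27 × 3.668 = 327.4 μm
  Mass loss = 327.4 μm × 7.85 g/cm³ = 2570 g·m⁻²

D(12) = 2.57e+03 g·m⁻²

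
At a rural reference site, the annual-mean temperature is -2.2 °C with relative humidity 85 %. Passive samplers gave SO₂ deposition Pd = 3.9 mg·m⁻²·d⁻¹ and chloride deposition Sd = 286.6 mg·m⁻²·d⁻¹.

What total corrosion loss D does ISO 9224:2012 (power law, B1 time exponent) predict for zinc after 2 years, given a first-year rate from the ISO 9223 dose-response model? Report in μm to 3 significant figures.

zinc: T≤10 °C ⇒ hinge +0.038·(-2.2−10) = -0.4636
  SO₂ term: 0.0129·3.9^0.44·exp(0.046·85-0.4636) = 0.7369
  Cl⁻ term: 0.0175·286.6^0.57·exp(0.008·85+0.085·-2.2) = 0.7208
  r_corr = 0.7369 + 0.7208 = 1.458 μm/a
ISO 9224: D(t) = r_corr · t^b with b = 0.813 (zinc, B1)
  D(2) = 1.458 × 2^0.813 = 1.458 × 1.757 = 2.561 μm

D(2) = 2.56 μm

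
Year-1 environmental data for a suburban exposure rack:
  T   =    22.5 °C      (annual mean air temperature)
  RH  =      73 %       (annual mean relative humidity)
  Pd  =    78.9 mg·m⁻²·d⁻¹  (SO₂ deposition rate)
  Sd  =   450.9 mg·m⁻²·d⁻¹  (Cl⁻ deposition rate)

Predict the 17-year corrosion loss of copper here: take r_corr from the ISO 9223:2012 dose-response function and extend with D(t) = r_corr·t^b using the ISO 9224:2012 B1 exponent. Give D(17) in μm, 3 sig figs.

copper: f(T) = -0.080·(T−10) [T>10 °C] = -1.0000
  sulphur-dioxide contribution → 0.4505 μm/a
  chloride contribution → 2.226 μm/a
  ⇒ r_corr(copper) = 2.676 μm/a
Power-law: D(17) = r_corr · 17^0.667
  D(17) = 2.676 × 17^0.667 = 2.676 × 6.618 = 17.71 μm

D(17) = 17.7 μm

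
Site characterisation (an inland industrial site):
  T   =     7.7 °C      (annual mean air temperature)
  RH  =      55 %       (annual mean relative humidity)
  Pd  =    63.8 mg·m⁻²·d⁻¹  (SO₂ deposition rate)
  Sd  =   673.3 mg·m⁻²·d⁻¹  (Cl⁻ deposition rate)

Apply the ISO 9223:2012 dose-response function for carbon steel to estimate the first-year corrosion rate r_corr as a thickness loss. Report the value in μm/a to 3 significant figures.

r_corr = 81.0 μm/a

carbon steel: f(T) = +0.150·(T−10) [T≤10 °C] = -0.3450
  SO₂ term: 1.77·63.8^0.52·exp(0.02·55-0.3450) = 32.69
  Sd branch = 0.102·Sd^0.62·e^(0.033·RH+0.04·T) = 48.32 μm/a
  r_corr = 32.69 + 48.32 = 81 μm/a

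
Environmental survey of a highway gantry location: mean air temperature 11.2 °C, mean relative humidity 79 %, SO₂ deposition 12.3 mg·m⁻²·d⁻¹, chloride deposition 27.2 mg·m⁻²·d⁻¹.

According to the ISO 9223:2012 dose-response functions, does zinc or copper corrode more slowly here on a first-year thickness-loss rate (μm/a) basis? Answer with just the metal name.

zinc: temperature factor f = -0.071·(1.2) = -0.0852
  Pd branch = 0.0129·Pd^0.44·e^(0.046·RH+f) = 1.353 μm/a
  Cl⁻ term: 0.0175·27.2^0.57·exp(0.008·79+0.085·11.2) = 0.5606
  r_corr = 1.353 + 0.5606 = 1.914 μm/a
copper: temperature factor f = -0.080·(1.2) = -0.0960
  Pd branch = 0.0053·Pd^0.26·e^(0.059·RH+f) = 0.9777 μm/a
  Cl⁻ term: 0.01025·27.2^0.27·exp(0.036·79+0.049·11.2) = 0.7439
  sum: 0.9777 + 0.7439 → r_corr = 1.722 μm/a
Ordering by μm/a: zinc (1.91) > copper (1.72)

copper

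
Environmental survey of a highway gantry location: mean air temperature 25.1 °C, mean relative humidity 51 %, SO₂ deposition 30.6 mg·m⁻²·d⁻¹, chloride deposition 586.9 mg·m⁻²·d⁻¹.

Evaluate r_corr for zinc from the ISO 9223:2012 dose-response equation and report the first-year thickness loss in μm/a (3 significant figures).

r_corr = 8.62 μm/a

zinc: T>10 °C ⇒ hinge -0.071·(25.1−10) = -1.0721
  SO₂ term: 0.0129·30.6^0.44·exp(0.046·51-1.0721) = 0.2078
  Sd branch = 0.0175·Sd^0.57·e^(0.008·RH+0.085·T) = 8.412 μm/a
  sum: 0.2078 + 8.412 → r_corr = 8.619 μm/a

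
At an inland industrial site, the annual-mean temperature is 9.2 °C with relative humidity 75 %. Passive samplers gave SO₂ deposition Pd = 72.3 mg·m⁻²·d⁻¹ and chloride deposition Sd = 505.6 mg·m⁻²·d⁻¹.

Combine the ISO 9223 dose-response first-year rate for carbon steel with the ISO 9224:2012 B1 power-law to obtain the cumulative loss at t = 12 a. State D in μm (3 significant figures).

D(12) = 544 μm

carbon steel: T≤10 °C ⇒ hinge +0.150·(9.2−10) = -0.1200
  Pd branch = 1.77·Pd^0.52·e^(0.02·RH+f) = 65.17 μm/a
  Cl⁻ term: 0.102·505.6^0.62·exp(0.033·75+0.04·9.2) = 83.11
  r_corr = 65.17 + 83.11 = 148.3 μm/a
Long-term exponent b (ISO 9224 Table 2, B1) = 0.523
  D(12) = 148.3 × 12^0.523 = 148.3 × 3.668 = 543.9 μm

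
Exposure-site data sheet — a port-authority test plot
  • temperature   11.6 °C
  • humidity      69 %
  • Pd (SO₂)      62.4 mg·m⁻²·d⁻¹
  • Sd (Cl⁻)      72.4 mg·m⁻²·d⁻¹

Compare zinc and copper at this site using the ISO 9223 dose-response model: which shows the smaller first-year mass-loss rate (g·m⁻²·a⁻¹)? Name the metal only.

zinc: f(T) = -0.071·(T−10) [T>10 °C] = -0.1136
  Pd branch = 0.0129·Pd^0.44·e^(0.046·RH+f) = 1.697 μm/a
  Cl⁻ term: 0.0175·72.4^0.57·exp(0.008·69+0.085·11.6) = 0.9355
  sum: 1.697 + 0.9355 → r_corr = 2.632 μm/a
  mass loss = 2.632 μm/a × 7.14 g/cm³ = 18.79 g·m⁻²·a⁻¹
copper: T>10 °C ⇒ hinge -0.080·(11.6−10) = -0.1280
  SO₂ term: 0.0053·62.4^0.26·exp(0.059·69-0.1280) = 0.8007
  Cl⁻ term: 0.01025·72.4^0.27·exp(0.036·69+0.049·11.6) = 0.6894
  sum: 0.8007 + 0.6894 → r_corr = 1.49 μm/a
  mass loss = 1.49 μm/a × 8.96 g/cm³ = 13.35 g·m⁻²·a⁻¹
Ordering by g·m⁻²·a⁻¹: zinc (18.8) > copper (13.4)

copper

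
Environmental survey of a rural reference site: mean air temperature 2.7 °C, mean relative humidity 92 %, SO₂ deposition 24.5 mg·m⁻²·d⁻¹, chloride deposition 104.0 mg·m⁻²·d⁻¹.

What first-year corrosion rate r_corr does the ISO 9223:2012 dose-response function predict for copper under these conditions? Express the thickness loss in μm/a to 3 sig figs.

copper: f(T) = +0.126·(T−10) [T≤10 °C] = -0.9198
  sulphur-dioxide contribution → 1.105 μm/a
  chloride contribution → 1.125 μm/a
  total first-year rate 2.23 μm/a

r_corr = 2.23 μm/a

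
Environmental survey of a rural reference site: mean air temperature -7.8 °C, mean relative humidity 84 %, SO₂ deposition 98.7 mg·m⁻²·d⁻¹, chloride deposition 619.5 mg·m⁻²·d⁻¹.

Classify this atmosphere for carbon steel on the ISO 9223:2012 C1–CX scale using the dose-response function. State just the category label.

C4

carbon steel: temperature factor f = +0.150·(-17.8) = -2.6700
  Pd branch = 1.77·Pd^0.52·e^(0.02·RH+f) = 7.163 μm/a
  Cl⁻ term: 0.102·619.5^0.62·exp(0.033·84+0.04·-7.8) = 64.27
  r_corr = 7.163 + 64.27 = 71.44 μm/a
71.4 μm/a falls in (50, 80] for carbon steel → category C4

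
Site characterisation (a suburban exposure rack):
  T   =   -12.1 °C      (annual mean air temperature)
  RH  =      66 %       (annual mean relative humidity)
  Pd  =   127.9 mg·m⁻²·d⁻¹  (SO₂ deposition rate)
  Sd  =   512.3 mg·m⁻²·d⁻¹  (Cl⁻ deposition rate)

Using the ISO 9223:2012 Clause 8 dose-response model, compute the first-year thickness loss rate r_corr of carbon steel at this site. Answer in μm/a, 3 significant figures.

r_corr = 29.6 μm/a

carbon steel: T≤10 °C ⇒ hinge +0.150·(-12.1−10) = -3.3150
  SO₂ term: 1.77·127.9^0.52·exp(0.02·66-3.3150) = 3
  Sd branch = 0.102·Sd^0.62·e^(0.033·RH+0.04·T) = 26.56 μm/a
  sum: 3 + 26.56 → r_corr = 29.56 μm/a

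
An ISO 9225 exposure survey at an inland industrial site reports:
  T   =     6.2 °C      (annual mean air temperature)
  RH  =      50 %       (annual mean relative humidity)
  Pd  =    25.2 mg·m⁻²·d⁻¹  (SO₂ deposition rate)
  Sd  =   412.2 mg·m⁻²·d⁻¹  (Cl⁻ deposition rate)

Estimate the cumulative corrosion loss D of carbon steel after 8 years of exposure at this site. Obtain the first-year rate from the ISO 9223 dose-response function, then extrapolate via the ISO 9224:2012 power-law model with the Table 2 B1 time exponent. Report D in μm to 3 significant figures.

carbon steel: temperature factor f = +0.150·(-3.8) = -0.5700
  Pd branch = 1.77·Pd^0.52·e^(0.02·RH+f) = 14.57 μm/a
  Cl⁻ term: 0.102·412.2^0.62·exp(0.033·50+0.04·6.2) = 28.46
  r_corr = 14.57 + 28.46 = 43.03 μm/a
ISO 9224: D(t) = r_corr · t^b with b = 0.523 (carbon steel, B1)
  D(8) = 43.03 × 8^0.523 = 43.03 × 2.967 = 127.7 μm

D(8) = 128 μm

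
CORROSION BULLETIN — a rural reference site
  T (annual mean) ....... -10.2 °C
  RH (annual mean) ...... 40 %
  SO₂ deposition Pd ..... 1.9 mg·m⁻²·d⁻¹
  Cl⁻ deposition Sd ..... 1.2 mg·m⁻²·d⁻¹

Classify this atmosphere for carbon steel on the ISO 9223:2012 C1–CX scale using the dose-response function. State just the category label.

C1

carbon steel: f(T) = +0.150·(T−10) [T≤10 °C] = -3.0300
  SO₂ term: 1.77·1.9^0.52·exp(0.02·40-3.0300) = 0.2657
  Cl⁻ term: 0.102·1.2^0.62·exp(0.033·40+0.04·-10.2) = 0.2843
  r_corr = 0.2657 + 0.2843 = 0.55 μm/a
ISO 9223 Table 2 (carbon steel): 0 < 0.55 ≤ 1.3 μm/a ⇒ C1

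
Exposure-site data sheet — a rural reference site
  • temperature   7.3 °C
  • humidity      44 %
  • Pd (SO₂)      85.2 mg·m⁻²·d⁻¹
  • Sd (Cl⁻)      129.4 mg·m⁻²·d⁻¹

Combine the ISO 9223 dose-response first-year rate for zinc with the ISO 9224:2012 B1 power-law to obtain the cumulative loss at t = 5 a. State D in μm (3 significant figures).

zinc: T≤10 °C ⇒ hinge +0.038·(7.3−10) = -0.1026
  SO₂ term: 0.0129·85.2^0.44·exp(0.046·44-0.1026) = 0.6229
  Sd branch = 0.0175·Sd^0.57·e^(0.008·RH+0.085·T) = 0.7399 μm/a
  r_corr = 0.6229 + 0.7399 = 1.363 μm/a
ISO 9224: D(t) = r_corr · t^b with b = 0.813 (zinc, B1)
  D(5) = 1.363 × 5^0.813 = 1.363 × 3.701 = 5.043 μm

D(5) = 5.04 μm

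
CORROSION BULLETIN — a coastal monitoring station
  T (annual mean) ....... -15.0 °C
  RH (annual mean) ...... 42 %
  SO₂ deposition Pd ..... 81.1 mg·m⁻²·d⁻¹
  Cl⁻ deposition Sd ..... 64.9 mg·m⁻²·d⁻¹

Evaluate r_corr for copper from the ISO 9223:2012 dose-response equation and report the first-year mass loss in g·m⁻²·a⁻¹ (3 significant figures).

r_corr = 0.692 g·m⁻²·a⁻¹

copper: f(T) = +0.126·(T−10) [T≤10 °C] = -3.1500
  Pd branch = 0.0053·Pd^0.26·e^(0.059·RH+f) = 0.008487 μm/a
  Cl⁻ term: 0.01025·64.9^0.27·exp(0.036·42+0.049·-15.0) = 0.06878
  r_corr = 0.008487 + 0.06878 = 0.07727 μm/a
Convert to mass loss: 0.07727 μm/a × 8.96 g/cm³ = 0.6923 g·m⁻²·a⁻¹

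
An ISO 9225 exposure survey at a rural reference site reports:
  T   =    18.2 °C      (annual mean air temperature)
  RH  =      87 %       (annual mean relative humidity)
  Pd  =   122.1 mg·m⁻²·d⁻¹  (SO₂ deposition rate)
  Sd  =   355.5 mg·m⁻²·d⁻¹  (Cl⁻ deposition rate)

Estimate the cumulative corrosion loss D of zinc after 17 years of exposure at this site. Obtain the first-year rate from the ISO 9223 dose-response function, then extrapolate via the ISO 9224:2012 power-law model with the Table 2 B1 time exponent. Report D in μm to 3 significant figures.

zinc: f(T) = -0.071·(T−10) [T>10 °C] = -0.5822
  Pd branch = 0.0129·Pd^0.44·e^(0.046·RH+f) = 3.265 μm/a
  Sd branch = 0.0175·Sd^0.57·e^(0.008·RH+0.085·T) = 4.69 μm/a
  sum: 3.265 + 4.69 → r_corr = 7.955 μm/a
Long-term exponent b (ISO 9224 Table 2, B1) = 0.813
  D(17) = 7.955 × 17^0.813 = 7.955 × 10.01 = 79.62 μm

D(17) = 79.6 μm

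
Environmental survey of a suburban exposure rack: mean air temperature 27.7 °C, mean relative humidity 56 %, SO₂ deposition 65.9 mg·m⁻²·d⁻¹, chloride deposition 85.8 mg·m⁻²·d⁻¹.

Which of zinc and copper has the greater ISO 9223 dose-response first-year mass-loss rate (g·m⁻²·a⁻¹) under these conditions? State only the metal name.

zinc

zinc: f(T) = -0.071·(T−10) [T>10 °C] = -1.2567
  sulphur-dioxide contribution → 0.3047 μm/a
  chloride contribution → 3.65 μm/a
  total first-year rate 3.954 μm/a
  mass loss = 3.954 μm/a × 7.14 g/cm³ = 28.23 g·m⁻²·a⁻¹
copper: temperature factor f = -0.080·(17.7) = -1.4160
  sulphur-dioxide contribution → 0.104 μm/a
  chloride contribution → 0.9949 μm/a
  ⇒ r_corr(copper) = 1.099 μm/a
  mass loss = 1.099 μm/a × 8.96 g/cm³ = 9.846 g·m⁻²·a⁻¹
Ordering by g·m⁻²·a⁻¹: zinc (28.2) > copper (9.85)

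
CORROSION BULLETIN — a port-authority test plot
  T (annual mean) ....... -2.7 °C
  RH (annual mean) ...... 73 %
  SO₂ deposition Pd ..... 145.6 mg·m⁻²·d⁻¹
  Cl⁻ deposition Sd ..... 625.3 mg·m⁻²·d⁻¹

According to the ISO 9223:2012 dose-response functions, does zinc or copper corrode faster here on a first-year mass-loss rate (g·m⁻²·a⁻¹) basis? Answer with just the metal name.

zinc: f(T) = +0.038·(T−10) [T≤10 °C] = -0.4826
  SO₂ term: 0.0129·145.6^0.44·exp(0.046·73-0.4826) = 2.047
  Sd branch = 0.0175·Sd^0.57·e^(0.008·RH+0.085·T) = 0.979 μm/a
  r_corr = 2.047 + 0.979 = 3.026 μm/a
  mass loss = 3.026 μm/a × 7.14 g/cm³ = 21.61 g·m⁻²·a⁻¹
copper: T≤10 °C ⇒ hinge +0.126·(-2.7−10) = -1.6002
  SO₂ term: 0.0053·145.6^0.26·exp(0.059·73-1.6002) = 0.2899
  Sd branch = 0.01025·Sd^0.27·e^(0.036·RH+0.049·T) = 0.7072 μm/a
  sum: 0.2899 + 0.7072 → r_corr = 0.9971 μm/a
  mass loss = 0.9971 μm/a × 8.96 g/cm³ = 8.934 g·m⁻²·a⁻¹
Ordering by g·m⁻²·a⁻¹: zinc (21.6) > copper (8.93)

zinc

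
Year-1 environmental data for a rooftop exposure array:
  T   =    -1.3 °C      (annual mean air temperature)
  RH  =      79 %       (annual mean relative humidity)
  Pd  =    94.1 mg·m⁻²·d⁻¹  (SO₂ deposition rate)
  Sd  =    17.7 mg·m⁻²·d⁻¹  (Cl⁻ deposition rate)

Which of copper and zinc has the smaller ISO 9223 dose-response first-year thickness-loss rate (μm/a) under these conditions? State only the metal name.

copper: f(T) = +0.126·(T−10) [T≤10 °C] = -1.4238
  SO₂ term: 0.0053·94.1^0.26·exp(0.059·79-1.4238) = 0.4399
  Cl⁻ term: 0.01025·17.7^0.27·exp(0.036·79+0.049·-1.3) = 0.359
  r_corr = 0.4399 + 0.359 = 0.7989 μm/a
zinc: T≤10 °C ⇒ hinge +0.038·(-1.3−10) = -0.4294
  Pd branch = 0.0129·Pd^0.44·e^(0.046·RH+f) = 2.348 μm/a
  Cl⁻ term: 0.0175·17.7^0.57·exp(0.008·79+0.085·-1.3) = 0.1517
  sum: 2.348 + 0.1517 → r_corr = 2.5 μm/a
Ordering by μm/a: zinc (2.5) > copper (0.799)

copper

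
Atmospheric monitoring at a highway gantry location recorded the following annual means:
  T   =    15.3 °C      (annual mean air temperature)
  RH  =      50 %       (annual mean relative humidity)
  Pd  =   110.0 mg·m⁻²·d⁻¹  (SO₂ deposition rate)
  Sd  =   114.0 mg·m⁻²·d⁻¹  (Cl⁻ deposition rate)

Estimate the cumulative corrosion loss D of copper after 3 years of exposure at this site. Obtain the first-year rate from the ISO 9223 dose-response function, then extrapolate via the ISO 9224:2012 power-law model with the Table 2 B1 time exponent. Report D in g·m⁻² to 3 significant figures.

D(3) = 13.0 g·m⁻²

copper: T>10 °C ⇒ hinge -0.080·(15.3−10) = -0.4240
  sulphur-dioxide contribution → 0.2249 μm/a
  chloride contribution → 0.4714 μm/a
  total first-year rate 0.6964 μm/a
Power-law: D(3) = r_corr · 3^0.667
  D(3) = 0.6964 × 3^0.667 = 0.6964 × 2.081 = 1.449 μm
  Mass loss = 1.449 μm × 8.96 g/cm³ = 12.98 g·m⁻²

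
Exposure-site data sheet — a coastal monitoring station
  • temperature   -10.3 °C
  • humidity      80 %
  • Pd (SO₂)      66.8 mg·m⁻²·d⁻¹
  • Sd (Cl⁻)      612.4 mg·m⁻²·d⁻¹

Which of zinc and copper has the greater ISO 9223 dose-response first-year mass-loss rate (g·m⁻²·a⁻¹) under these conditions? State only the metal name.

zinc: f(T) = +0.038·(T−10) [T≤10 °C] = -0.7714
  Pd branch = 0.0129·Pd^0.44·e^(0.046·RH+f) = 1.502 μm/a
  Sd branch = 0.0175·Sd^0.57·e^(0.008·RH+0.085·T) = 0.5363 μm/a
  sum: 1.502 + 0.5363 → r_corr = 2.038 μm/a
  mass loss = 2.038 μm/a × 7.14 g/cm³ = 14.55 g·m⁻²·a⁻¹
copper: T≤10 °C ⇒ hinge +0.126·(-10.3−10) = -2.5578
  Pd branch = 0.0053·Pd^0.26·e^(0.059·RH+f) = 0.1373 μm/a
  Sd branch = 0.01025·Sd^0.27·e^(0.036·RH+0.049·T) = 0.6235 μm/a
  r_corr = 0.1373 + 0.6235 = 0.7608 μm/a
  mass loss = 0.7608 μm/a × 8.96 g/cm³ = 6.817 g·m⁻²·a⁻¹
Ordering by g·m⁻²·a⁻¹: zinc (14.6) > copper (6.82)

zinc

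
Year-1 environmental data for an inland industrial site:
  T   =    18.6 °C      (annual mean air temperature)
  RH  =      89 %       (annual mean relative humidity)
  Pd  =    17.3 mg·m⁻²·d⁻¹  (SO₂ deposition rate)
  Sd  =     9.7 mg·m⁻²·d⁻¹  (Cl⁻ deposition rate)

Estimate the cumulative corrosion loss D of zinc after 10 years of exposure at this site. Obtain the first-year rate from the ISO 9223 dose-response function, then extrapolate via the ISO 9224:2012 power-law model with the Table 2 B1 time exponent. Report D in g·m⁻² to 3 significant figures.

zinc: temperature factor f = -0.071·(8.6) = -0.6106
  Pd branch = 0.0129·Pd^0.44·e^(0.046·RH+f) = 1.473 μm/a
  Cl⁻ term: 0.0175·9.7^0.57·exp(0.008·89+0.085·18.6) = 0.6329
  r_corr = 1.473 + 0.6329 = 2.106 μm/a
Power-law: D(10) = r_corr · 10^0.813
  D(10) = 2.106 × 10^0.813 = 2.106 × 6.501 = 13.69 μm
  Mass loss = 13.69 μm × 7.14 g/cm³ = 97.75 g·m⁻²

D(10) = 97.7 g·m⁻²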